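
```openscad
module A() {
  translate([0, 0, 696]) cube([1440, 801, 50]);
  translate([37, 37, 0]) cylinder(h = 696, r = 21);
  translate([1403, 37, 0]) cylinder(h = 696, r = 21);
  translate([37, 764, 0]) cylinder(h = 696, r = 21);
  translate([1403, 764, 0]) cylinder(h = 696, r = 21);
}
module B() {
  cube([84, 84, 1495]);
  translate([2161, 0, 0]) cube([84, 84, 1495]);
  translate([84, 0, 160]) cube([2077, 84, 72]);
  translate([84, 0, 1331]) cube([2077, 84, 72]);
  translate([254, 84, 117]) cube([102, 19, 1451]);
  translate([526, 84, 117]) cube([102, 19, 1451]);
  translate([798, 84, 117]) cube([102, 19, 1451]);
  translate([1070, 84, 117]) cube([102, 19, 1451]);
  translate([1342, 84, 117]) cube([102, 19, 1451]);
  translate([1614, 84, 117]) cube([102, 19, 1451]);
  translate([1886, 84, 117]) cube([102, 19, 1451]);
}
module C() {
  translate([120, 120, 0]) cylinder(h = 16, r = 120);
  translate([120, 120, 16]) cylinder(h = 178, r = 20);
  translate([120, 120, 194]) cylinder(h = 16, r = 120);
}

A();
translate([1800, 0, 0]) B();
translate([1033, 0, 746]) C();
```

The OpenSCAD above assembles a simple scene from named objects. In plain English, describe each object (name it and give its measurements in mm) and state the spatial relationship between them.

A is a table with a 1440×801 mm rectangular top, 50 mm thick, top surface at z = 746 mm, supported by four round legs of 42 mm diameter, each leg's bounding box inset 16 mm from the nearest pair of top edges, running from the floor.

B is a fence section. Two 84×84 mm posts, 1495 mm tall, stand on the floor with a clear span of 2077 mm between their inner faces. Two horizontal rails of 84×72 mm section span the gap between the posts with their undersides at z = 160 mm and z = 1331 mm, flush with the posts' −y face. 7 pickets, each 102 mm wide, 19 mm thick and 1451 mm tall, are fixed to the +y face of the rails with their bottoms at z = 117 mm, evenly spaced across the span with equal gaps (rounded down to the nearest mm) at the −x end and between each pair — any rounding remainder accumulates at the +x end.

C is a spool: two coaxial disc flanges of radius 120 mm and thickness 16 mm, joined by a core cylinder of radius 20 mm and height 178 mm. The lower flange rests on z = 0 and the three cylinders share a vertical axis.

The fence section is on the floor beside the table on its +x side. The spool is on top of the table.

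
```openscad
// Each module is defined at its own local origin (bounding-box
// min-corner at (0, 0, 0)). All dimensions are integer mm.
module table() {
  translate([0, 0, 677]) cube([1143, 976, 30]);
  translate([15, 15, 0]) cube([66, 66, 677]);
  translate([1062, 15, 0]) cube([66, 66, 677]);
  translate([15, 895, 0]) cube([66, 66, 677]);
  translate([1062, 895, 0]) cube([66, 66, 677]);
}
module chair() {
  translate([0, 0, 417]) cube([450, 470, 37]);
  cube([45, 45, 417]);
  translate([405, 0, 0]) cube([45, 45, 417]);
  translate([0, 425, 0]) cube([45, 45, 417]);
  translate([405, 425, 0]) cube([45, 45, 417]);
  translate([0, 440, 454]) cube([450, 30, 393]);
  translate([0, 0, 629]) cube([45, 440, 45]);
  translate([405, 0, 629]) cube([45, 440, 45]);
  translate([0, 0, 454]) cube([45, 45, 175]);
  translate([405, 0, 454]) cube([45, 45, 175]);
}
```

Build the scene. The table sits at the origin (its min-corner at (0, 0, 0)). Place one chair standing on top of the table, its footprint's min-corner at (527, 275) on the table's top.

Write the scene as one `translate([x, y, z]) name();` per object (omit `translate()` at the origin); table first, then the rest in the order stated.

table();
translate([527, 275, 707]) chair();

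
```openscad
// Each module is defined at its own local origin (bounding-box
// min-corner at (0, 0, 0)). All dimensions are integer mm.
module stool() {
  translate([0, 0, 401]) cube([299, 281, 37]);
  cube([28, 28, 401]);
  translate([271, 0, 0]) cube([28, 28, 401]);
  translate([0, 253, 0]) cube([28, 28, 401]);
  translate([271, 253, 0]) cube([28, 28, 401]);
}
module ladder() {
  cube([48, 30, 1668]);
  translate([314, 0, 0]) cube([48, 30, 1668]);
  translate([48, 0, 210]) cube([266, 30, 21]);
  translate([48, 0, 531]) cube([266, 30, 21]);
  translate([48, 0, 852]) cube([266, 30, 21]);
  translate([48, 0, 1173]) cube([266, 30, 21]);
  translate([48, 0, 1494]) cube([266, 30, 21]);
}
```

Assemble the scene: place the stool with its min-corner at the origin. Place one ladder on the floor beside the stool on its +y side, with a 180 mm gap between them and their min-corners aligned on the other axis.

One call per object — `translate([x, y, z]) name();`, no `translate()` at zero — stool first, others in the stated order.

stool();
translate([0, 461, 0]) ladder();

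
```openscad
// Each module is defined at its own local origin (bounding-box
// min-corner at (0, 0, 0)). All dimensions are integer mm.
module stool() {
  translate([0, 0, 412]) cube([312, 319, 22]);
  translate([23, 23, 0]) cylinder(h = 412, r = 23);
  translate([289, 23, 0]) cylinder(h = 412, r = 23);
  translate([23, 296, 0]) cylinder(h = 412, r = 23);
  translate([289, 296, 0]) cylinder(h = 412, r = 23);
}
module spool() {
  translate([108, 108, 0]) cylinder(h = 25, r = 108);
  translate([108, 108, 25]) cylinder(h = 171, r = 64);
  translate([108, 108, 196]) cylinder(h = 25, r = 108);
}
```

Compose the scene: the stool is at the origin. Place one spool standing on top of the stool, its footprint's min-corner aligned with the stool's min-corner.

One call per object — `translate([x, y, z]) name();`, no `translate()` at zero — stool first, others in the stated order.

stool();
translate([0, 0, 434]) spool();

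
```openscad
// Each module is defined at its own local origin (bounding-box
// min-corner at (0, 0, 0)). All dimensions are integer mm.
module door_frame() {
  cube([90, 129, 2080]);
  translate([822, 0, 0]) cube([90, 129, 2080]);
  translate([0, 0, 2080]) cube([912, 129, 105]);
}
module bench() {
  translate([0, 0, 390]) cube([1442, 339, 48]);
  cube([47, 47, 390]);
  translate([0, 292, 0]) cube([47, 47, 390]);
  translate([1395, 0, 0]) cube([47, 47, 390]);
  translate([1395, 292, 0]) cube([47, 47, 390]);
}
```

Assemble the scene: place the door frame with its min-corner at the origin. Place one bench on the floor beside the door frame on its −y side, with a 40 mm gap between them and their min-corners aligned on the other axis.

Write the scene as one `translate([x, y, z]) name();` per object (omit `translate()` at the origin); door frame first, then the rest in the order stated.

door_frame();
translate([0, -379, 0]) bench();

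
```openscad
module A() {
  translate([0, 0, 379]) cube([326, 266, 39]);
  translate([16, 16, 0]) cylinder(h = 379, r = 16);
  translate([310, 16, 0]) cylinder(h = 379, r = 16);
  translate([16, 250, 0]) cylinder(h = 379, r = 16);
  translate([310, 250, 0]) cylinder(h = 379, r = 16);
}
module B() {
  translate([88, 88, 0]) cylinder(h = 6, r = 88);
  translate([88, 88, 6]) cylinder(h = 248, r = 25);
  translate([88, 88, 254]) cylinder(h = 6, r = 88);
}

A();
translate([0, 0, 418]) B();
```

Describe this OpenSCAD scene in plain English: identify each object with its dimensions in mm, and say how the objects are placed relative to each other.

A is a four-legged stool. The seat is a 326×266×39 mm slab whose top surface is at z = 418 mm; four round legs, each 32 mm in diameter, run from the floor (z = 0) to the underside of the seat, each leg's axis is inset half a diameter from the nearest pair of seat edges (so the leg's bounding box is flush with the corner).

B is a spool: two coaxial disc flanges of radius 88 mm and thickness 6 mm, joined by a core cylinder of radius 25 mm and height 248 mm. The lower flange rests on z = 0 and the three cylinders share a vertical axis.

The spool is on top of the stool.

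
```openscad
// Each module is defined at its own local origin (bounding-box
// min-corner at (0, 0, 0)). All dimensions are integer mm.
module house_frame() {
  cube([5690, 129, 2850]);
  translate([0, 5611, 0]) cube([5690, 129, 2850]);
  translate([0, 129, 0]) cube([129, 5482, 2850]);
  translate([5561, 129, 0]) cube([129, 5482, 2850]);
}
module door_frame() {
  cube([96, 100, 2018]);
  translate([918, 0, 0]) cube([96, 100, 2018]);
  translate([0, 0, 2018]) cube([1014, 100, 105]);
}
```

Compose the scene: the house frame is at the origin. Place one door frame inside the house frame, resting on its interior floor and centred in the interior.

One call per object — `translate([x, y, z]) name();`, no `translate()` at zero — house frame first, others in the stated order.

house_frame();
translate([2338, 2820, 0]) door_frame();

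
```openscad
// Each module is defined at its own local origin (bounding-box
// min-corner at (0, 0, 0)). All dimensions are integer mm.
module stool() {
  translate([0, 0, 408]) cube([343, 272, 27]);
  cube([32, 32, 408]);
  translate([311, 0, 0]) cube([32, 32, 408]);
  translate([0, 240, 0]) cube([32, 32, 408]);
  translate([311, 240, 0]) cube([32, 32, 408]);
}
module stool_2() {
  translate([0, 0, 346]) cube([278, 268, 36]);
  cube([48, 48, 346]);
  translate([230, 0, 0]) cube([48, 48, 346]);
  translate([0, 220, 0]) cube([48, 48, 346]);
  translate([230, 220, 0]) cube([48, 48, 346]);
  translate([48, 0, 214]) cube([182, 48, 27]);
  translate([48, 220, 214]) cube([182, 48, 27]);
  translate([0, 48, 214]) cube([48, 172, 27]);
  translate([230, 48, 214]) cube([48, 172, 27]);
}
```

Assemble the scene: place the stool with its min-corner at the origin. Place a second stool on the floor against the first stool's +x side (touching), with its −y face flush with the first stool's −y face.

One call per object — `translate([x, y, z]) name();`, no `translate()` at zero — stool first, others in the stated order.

stool();
translate([343, 0, 0]) stool_2();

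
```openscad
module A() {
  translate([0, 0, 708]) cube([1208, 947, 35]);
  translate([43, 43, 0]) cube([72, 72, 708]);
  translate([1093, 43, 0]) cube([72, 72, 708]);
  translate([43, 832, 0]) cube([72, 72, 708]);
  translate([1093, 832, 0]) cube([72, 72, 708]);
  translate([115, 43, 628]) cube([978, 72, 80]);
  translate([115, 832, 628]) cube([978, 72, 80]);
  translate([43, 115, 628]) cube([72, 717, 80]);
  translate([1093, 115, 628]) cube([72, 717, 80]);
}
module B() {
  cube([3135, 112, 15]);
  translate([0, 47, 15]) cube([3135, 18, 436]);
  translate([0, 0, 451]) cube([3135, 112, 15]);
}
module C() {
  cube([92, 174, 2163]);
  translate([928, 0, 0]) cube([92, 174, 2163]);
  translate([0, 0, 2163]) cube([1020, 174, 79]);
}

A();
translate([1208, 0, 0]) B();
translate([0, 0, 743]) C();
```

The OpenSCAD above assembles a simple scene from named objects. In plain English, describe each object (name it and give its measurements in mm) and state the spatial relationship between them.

A is a table: top 1208 mm (x) × 947 mm (y), 35 mm thick, upper face at z = 743 mm, on four 72×72 mm square legs, each inset 43 mm from the nearest pair of top edges, running from z = 0 to the bottom of the top. Four apron rails, 72 mm thick and 80 mm tall, run between adjacent legs with their top edges flush with the underside of the top and their outer faces flush with the legs' outer faces.

B is an I-beam lying along x, 3135 mm long. Overall section height 466 mm. Two flanges 112 mm wide (y) and 15 mm thick, one on the floor and one at the top; a web 18 mm thick runs between them, centred on the flange width.

C is a door frame. The clear opening is 836 mm wide and 2163 mm high. Two 92 mm wide jambs, 174 mm deep, stand either side of the opening from the floor to the top of the opening. A 79 mm thick head sits across the top of both jambs, spanning the full outside width of the frame.

The I-beam is against the table's +x side, with their −y faces flush. The door frame is on top of the table.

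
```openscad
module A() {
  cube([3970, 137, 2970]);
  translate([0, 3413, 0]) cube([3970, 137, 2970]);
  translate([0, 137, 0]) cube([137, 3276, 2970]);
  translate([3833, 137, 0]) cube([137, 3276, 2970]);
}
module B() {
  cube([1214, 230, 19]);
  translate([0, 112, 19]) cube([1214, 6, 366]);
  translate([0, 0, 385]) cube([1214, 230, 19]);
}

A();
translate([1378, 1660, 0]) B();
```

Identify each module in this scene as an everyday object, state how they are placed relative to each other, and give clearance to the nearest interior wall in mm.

Clearances: x = 1241, y = 1523; minimum 1241 mm.

A is a house frame. B is an I-beam. The I-beam sits inside the house frame, centred. The clearance to the nearest interior wall is 1241 mm.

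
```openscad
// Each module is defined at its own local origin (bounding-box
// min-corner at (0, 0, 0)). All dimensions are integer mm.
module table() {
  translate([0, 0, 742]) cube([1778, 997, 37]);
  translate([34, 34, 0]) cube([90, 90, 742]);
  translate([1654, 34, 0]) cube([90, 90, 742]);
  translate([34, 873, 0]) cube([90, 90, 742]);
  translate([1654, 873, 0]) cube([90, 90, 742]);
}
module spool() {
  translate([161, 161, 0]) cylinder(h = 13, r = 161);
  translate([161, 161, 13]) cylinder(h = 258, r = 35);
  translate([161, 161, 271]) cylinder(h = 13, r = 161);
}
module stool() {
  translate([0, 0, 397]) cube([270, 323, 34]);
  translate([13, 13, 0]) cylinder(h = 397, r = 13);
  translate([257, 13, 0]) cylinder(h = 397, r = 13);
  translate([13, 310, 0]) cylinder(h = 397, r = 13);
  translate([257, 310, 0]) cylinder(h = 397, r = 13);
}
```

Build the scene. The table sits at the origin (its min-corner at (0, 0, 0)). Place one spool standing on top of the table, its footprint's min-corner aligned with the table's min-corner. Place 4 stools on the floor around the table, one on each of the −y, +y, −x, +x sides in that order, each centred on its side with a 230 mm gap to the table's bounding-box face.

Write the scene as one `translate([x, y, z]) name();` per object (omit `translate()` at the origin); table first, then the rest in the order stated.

table();
translate([0, 0, 779]) spool();
translate([754, -553, 0]) stool();
translate([754, 1227, 0]) stool();
translate([-500, 337, 0]) stool();
translate([2008, 337, 0]) stool();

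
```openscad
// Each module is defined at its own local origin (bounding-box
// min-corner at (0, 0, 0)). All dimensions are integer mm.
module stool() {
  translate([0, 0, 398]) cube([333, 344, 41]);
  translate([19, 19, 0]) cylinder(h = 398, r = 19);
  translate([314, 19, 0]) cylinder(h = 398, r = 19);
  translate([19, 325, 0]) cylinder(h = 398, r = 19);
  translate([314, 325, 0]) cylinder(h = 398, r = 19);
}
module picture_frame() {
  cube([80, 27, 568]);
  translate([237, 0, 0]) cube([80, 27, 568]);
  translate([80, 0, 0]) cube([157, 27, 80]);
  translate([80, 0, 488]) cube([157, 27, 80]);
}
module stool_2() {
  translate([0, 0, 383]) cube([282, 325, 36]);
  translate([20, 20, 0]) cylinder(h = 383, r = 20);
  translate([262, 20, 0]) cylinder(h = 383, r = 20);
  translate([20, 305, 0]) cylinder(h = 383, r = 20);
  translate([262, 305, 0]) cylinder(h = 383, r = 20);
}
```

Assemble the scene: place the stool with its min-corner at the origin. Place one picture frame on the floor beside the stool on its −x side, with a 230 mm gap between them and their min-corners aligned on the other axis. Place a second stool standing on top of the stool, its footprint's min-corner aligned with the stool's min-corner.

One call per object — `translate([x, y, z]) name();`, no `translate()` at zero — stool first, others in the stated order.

stool();
translate([-547, 0, 0]) picture_frame();
translate([0, 0, 439]) stool_2();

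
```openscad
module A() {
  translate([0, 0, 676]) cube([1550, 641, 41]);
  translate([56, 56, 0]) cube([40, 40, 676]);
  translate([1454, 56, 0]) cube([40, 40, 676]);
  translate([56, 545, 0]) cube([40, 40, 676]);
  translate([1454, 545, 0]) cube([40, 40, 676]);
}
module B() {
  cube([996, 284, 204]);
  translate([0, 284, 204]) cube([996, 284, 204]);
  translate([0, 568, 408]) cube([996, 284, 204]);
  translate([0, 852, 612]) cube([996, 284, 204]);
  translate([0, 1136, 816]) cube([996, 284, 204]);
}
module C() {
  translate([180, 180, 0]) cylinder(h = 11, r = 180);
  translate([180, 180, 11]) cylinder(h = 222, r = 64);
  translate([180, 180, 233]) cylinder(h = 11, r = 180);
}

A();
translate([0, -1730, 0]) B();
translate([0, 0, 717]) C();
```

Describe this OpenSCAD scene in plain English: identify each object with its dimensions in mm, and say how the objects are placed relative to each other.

A is a table: top 1550 mm (x) × 641 mm (y), 41 mm thick, upper face at z = 717 mm, on four 40×40 mm square legs, each inset 56 mm from the nearest pair of top edges, running from z = 0 to the bottom of the top.

B is a run of 5 identical solid stair steps. Each tread is 996×284 mm and each step block is 204 mm high. Step 1 rests on the floor; step k is offset from step 1 by (k−1)×284 mm in y and (k−1)×204 mm in z.

C is a spool: two coaxial disc flanges of radius 180 mm and thickness 11 mm, joined by a core cylinder of radius 64 mm and height 222 mm. The lower flange rests on z = 0 and the three cylinders share a vertical axis.

The staircase is on the floor beside the table on its −y side. The spool is on top of the table.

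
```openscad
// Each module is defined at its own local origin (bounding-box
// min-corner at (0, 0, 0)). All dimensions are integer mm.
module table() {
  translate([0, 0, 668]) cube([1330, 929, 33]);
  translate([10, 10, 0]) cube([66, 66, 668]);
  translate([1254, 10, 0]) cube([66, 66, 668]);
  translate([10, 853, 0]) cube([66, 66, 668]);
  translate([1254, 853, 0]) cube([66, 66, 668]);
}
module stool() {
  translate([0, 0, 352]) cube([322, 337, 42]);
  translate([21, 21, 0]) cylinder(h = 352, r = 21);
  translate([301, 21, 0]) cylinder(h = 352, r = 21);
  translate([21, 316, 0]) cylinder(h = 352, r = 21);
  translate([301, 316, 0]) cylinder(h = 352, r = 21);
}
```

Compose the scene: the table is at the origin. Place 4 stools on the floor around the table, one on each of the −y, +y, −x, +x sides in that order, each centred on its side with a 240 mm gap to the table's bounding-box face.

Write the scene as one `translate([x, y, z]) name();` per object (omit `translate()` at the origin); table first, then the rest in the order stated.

table();
translate([504, -577, 0]) stool();
translate([504, 1169, 0]) stool();
translate([-562, 296, 0]) stool();
translate([1570, 296, 0]) stool();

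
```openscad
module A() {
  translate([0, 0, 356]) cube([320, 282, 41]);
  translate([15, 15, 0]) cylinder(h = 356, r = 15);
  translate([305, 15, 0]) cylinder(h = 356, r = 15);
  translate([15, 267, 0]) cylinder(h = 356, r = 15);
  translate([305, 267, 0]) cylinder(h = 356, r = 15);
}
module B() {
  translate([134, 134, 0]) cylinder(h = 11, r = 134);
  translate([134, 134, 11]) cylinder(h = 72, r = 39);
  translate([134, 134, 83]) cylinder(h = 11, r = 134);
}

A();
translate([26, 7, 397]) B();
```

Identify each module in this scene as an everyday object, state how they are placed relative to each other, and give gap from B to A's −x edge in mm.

A is a stool. B is a spool. The spool is on top of the stool, centred. The gap from the spool to the stool's −x edge is 26 mm.

The spool's min-x is at 26; the stool's min-x is 0; gap = 26 mm.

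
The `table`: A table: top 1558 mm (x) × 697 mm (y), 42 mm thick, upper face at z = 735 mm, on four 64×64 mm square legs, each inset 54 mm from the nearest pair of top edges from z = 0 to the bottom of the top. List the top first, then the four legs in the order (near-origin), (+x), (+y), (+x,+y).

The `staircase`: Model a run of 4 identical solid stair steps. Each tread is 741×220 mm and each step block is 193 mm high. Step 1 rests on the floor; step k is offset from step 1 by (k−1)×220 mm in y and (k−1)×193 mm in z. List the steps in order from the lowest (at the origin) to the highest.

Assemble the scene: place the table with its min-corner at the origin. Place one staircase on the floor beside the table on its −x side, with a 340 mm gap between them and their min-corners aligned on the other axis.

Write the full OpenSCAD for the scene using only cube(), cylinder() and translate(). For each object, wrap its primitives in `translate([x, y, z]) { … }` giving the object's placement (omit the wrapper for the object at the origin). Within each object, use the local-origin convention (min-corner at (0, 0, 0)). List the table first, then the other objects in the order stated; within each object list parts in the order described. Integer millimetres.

translate([0, 0, 693]) cube([1558, 697, 42]);
translate([54, 54, 0]) cube([64, 64, 693]);
translate([1440, 54, 0]) cube([64, 64, 693]);
translate([54, 579, 0]) cube([64, 64, 693]);
translate([1440, 579, 0]) cube([64, 64, 693]);
translate([-1081, 0, 0]) {
  cube([741, 220, 193]);
  translate([0, 220, 193]) cube([741, 220, 193]);
  translate([0, 440, 386]) cube([741, 220, 193]);
  translate([0, 660, 579]) cube([741, 220, 193]);
}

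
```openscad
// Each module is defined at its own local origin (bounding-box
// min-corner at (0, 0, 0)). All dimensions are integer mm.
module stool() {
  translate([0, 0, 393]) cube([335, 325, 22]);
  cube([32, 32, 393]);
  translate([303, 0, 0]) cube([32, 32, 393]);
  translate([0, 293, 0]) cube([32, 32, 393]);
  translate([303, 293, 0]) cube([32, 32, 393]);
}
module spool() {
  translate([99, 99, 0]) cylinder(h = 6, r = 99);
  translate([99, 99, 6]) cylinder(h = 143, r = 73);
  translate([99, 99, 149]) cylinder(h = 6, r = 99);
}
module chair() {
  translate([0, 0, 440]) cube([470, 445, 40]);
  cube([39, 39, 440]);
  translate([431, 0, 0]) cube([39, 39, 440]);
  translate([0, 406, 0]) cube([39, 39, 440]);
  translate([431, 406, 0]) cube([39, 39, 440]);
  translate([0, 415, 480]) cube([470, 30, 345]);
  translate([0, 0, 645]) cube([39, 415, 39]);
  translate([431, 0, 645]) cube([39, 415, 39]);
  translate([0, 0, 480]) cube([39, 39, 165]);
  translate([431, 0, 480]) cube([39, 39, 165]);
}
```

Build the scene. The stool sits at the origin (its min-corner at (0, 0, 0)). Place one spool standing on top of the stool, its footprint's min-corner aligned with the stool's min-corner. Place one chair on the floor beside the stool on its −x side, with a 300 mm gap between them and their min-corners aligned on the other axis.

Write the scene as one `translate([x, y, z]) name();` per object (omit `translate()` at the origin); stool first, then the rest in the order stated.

stool();
translate([0, 0, 415]) spool();
translate([-770, 0, 0]) chair();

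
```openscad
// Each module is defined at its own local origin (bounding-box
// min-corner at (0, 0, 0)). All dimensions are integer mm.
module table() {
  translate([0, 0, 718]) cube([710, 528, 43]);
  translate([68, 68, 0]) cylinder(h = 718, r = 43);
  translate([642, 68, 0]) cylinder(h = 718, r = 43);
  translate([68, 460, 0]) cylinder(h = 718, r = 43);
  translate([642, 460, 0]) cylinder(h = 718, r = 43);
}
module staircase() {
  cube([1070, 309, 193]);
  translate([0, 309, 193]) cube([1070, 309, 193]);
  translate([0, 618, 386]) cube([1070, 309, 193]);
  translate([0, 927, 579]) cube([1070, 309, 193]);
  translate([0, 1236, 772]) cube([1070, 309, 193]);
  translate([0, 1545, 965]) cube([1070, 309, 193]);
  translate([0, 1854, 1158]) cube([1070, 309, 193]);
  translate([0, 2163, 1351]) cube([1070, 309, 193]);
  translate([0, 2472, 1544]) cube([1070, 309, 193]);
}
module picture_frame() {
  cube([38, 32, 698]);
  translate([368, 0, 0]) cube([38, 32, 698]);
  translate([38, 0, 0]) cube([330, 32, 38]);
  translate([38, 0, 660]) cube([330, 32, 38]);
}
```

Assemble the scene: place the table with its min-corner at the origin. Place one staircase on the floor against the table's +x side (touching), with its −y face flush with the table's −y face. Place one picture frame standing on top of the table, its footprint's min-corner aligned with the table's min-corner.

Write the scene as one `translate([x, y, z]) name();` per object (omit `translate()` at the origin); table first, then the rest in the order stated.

table();
translate([710, 0, 0]) staircase();
translate([0, 0, 761]) picture_frame();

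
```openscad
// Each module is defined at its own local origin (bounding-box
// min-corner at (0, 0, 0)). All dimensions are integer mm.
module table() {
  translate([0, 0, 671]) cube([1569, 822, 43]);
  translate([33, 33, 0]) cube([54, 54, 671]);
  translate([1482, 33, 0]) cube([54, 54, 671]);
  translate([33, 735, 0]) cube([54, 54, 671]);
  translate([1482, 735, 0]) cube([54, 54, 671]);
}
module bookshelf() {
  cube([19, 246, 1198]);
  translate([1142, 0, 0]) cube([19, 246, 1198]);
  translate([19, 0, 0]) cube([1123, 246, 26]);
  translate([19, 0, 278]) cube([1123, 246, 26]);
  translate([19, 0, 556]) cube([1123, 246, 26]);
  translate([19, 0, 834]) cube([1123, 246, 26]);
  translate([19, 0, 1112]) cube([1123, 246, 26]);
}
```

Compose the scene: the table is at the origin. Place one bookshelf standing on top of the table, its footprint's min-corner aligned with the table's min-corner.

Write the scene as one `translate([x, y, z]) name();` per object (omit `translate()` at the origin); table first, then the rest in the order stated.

table();
translate([0, 0, 714]) bookshelf();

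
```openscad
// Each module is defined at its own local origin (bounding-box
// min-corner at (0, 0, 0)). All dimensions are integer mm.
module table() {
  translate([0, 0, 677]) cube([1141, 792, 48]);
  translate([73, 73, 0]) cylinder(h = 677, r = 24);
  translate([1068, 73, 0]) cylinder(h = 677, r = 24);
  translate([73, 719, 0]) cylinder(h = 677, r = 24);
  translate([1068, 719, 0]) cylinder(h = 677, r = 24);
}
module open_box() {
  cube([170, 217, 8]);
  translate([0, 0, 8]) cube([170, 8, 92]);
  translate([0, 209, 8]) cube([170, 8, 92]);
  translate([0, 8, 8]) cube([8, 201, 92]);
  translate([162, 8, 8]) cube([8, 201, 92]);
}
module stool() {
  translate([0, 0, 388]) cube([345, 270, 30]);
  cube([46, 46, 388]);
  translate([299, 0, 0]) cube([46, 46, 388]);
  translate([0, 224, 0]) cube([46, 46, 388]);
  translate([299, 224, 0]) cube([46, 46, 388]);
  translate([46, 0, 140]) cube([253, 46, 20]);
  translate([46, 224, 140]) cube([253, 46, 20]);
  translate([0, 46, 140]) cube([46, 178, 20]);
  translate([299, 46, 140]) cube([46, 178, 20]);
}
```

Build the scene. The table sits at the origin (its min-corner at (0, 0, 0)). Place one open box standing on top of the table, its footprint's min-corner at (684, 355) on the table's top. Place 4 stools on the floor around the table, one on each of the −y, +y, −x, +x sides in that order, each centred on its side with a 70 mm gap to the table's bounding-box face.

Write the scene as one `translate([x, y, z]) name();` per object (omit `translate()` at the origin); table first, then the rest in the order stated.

table();
translate([684, 355, 725]) open_box();
translate([398, -340, 0]) stool();
translate([398, 862, 0]) stool();
translate([-415, 261, 0]) stool();
translate([1211, 261, 0]) stool();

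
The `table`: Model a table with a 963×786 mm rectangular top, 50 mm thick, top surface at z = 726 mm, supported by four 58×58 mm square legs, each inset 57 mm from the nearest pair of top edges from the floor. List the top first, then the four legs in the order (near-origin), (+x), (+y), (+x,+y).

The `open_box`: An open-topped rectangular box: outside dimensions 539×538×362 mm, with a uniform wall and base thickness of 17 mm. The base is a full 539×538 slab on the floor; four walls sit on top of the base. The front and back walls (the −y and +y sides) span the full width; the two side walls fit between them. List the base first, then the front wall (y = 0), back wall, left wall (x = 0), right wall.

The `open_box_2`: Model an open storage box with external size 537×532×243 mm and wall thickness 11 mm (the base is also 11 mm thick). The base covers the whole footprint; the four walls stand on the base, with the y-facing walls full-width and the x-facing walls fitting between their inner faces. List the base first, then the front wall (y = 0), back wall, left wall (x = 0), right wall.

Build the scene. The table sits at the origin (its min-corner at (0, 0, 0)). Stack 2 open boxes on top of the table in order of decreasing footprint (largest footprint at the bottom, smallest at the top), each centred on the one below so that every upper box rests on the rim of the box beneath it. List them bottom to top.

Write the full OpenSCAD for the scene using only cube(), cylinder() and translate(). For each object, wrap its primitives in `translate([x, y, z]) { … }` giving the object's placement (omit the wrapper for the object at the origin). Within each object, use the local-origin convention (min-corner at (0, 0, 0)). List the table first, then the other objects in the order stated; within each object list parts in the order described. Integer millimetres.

translate([0, 0, 676]) cube([963, 786, 50]);
translate([57, 57, 0]) cube([58, 58, 676]);
translate([848, 57, 0]) cube([58, 58, 676]);
translate([57, 671, 0]) cube([58, 58, 676]);
translate([848, 671, 0]) cube([58, 58, 676]);
translate([212, 124, 726]) {
  cube([539, 538, 17]);
  translate([0, 0, 17]) cube([539, 17, 345]);
  translate([0, 521, 17]) cube([539, 17, 345]);
  translate([0, 17, 17]) cube([17, 504, 345]);
  translate([522, 17, 17]) cube([17, 504, 345]);
}
translate([213, 127, 1088]) {
  cube([537, 532, 11]);
  translate([0, 0, 11]) cube([537, 11, 232]);
  translate([0, 521, 11]) cube([537, 11, 232]);
  translate([0, 11, 11]) cube([11, 510, 232]);
  translate([526, 11, 11]) cube([11, 510, 232]);
}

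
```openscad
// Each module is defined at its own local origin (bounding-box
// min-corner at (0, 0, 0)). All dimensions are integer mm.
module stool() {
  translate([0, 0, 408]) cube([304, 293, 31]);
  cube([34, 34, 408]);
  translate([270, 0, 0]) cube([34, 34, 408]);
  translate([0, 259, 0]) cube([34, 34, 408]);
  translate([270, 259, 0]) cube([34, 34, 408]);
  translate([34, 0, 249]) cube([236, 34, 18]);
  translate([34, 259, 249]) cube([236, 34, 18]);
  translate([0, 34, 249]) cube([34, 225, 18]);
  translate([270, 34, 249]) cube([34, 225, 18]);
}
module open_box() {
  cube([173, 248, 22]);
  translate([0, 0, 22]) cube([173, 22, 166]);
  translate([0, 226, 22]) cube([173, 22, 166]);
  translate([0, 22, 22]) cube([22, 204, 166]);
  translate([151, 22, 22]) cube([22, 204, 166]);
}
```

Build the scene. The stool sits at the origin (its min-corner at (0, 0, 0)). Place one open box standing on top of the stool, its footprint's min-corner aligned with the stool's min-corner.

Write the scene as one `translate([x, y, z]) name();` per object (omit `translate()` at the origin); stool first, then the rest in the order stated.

stool();
translate([0, 0, 439]) open_box();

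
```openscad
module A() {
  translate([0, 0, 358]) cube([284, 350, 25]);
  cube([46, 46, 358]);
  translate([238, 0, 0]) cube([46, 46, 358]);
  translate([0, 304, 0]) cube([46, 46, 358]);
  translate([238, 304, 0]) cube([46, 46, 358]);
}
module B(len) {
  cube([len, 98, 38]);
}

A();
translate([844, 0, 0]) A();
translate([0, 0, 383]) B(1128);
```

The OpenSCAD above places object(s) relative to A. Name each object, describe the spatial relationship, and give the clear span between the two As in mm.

Second stool starts at x = 844; first ends at x = 284; clear span = 844 − 284 = 560 mm.

A is a stool. B is a beam. A beam spans the tops of two stools. The clear span between the two stools is 560 mm.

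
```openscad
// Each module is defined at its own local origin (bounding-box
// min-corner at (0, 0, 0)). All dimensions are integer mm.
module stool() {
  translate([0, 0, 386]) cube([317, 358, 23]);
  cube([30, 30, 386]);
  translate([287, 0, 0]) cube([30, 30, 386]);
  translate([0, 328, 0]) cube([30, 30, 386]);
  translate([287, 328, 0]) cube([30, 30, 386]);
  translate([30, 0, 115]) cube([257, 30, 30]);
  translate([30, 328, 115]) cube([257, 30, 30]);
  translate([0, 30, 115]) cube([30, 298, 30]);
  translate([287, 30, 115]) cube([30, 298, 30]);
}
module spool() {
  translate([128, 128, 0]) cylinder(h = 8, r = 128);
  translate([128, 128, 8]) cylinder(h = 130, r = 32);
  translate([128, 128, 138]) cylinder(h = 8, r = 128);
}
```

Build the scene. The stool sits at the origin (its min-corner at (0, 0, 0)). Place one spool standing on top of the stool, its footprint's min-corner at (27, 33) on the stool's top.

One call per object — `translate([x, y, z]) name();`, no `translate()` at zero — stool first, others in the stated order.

stool();
translate([27, 33, 409]) spool();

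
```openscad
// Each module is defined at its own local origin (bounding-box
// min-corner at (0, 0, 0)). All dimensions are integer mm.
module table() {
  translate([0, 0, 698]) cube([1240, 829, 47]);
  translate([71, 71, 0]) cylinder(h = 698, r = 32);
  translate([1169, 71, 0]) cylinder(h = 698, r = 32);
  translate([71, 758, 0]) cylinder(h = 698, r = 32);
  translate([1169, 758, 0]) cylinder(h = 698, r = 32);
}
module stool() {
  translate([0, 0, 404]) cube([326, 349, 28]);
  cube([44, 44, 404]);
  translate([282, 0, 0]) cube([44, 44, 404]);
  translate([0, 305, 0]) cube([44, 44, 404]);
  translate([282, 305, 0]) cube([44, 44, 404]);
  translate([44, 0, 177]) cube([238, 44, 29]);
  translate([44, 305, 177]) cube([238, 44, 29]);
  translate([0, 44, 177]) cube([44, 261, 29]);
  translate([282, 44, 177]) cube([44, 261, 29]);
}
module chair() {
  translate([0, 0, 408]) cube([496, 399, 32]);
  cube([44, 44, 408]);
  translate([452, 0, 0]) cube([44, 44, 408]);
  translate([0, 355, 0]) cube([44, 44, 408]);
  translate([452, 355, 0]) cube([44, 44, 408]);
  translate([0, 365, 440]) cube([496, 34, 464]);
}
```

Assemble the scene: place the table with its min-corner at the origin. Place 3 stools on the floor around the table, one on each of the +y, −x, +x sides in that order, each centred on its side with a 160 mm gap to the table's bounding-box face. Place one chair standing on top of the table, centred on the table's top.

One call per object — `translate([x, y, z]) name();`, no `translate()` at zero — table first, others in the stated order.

table();
translate([457, 989, 0]) stool();
translate([-486, 240, 0]) stool();
translate([1400, 240, 0]) stool();
translate([372, 215, 745]) chair();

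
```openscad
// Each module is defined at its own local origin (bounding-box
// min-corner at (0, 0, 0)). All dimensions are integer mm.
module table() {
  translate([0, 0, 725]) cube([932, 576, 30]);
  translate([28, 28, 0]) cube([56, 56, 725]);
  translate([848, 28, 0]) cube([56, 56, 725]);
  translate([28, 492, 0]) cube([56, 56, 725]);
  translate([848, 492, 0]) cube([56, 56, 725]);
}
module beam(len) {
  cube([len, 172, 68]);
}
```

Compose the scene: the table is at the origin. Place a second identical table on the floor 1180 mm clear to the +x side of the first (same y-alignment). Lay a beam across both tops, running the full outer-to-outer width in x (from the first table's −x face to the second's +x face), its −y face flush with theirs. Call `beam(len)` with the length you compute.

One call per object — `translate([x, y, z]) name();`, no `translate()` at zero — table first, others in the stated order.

table();
translate([2112, 0, 0]) table();
translate([0, 0, 755]) beam(3044);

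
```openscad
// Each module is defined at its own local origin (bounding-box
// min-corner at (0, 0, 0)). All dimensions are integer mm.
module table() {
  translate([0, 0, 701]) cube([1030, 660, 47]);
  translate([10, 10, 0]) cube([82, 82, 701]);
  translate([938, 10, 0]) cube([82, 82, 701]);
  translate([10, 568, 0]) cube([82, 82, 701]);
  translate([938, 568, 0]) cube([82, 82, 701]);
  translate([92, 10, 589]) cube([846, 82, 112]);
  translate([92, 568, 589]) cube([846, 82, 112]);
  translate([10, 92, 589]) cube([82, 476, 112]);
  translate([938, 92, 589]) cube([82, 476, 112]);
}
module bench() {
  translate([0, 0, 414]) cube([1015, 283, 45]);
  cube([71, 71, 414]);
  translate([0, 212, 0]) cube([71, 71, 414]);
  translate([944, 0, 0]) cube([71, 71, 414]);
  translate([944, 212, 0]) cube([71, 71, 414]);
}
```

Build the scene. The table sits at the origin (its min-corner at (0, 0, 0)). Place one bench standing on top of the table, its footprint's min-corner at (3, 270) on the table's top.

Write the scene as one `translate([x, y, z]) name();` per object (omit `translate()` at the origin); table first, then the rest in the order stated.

table();
translate([3, 270, 748]) bench();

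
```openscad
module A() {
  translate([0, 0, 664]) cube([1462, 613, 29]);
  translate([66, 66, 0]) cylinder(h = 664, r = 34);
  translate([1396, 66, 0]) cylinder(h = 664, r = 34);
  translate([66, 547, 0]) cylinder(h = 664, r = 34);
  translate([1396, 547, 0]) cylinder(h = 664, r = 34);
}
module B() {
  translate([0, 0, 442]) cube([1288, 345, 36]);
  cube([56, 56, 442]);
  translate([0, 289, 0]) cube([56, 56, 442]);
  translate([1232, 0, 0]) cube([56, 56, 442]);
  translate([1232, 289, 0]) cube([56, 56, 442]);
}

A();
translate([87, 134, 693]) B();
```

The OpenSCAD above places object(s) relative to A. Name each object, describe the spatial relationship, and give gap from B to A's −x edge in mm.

The bench's min-x is at 87; the table's min-x is 0; gap = 87 mm.

A is a table. B is a bench. The bench is on top of the table, centred. The gap from the bench to the table's −x edge is 87 mm.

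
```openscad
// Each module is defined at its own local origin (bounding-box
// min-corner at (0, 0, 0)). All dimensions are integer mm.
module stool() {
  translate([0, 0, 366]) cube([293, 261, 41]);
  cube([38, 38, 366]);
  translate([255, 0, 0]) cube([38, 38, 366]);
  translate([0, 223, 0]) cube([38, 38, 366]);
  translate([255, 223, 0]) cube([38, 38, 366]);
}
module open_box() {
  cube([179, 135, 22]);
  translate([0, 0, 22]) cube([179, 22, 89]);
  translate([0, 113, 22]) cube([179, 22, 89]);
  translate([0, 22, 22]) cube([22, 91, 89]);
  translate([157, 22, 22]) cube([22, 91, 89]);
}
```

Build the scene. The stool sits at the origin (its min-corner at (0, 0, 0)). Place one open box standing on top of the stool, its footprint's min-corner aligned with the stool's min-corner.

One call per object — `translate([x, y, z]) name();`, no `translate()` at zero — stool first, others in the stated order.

stool();
translate([0, 0, 407]) open_box();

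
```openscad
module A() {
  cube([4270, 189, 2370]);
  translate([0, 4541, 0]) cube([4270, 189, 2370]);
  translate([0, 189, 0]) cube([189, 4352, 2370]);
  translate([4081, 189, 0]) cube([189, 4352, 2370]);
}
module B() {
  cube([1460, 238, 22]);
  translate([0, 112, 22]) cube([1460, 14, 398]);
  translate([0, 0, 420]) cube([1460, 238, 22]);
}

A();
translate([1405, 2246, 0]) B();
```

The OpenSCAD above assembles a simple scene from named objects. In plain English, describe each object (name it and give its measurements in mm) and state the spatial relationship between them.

A is a box-shaped house frame (walls only): outside footprint 4270×4730 mm, wall height 2370 mm, wall thickness 189 mm. The two y-facing walls run the full x-width; the two x-facing walls fit between the inner faces of the y-facing walls.

B is an I-beam lying along x, 1460 mm long. Overall section height 442 mm. Two flanges 238 mm wide (y) and 22 mm thick, one on the floor and one at the top; a web 14 mm thick runs between them, centred on the flange width.

The I-beam sits inside the house frame, centred.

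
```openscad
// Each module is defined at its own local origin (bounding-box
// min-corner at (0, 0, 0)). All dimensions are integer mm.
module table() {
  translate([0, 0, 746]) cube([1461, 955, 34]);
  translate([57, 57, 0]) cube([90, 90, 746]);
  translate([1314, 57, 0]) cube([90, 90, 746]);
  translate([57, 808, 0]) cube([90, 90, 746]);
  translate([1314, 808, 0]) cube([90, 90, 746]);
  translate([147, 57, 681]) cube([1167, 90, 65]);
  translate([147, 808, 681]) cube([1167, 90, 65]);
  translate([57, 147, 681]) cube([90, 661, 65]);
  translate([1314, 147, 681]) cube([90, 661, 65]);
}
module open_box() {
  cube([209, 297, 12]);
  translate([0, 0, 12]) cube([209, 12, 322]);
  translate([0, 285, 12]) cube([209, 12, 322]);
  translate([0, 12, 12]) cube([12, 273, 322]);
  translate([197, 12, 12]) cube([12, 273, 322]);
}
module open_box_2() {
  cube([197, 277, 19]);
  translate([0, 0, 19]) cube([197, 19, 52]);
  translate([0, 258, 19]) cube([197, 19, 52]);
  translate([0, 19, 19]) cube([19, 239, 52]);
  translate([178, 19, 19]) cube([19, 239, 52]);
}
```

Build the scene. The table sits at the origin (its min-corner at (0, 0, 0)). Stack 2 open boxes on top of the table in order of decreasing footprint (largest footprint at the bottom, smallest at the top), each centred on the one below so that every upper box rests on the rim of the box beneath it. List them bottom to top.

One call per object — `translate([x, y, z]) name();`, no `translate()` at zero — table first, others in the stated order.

table();
translate([626, 329, 780]) open_box();
translate([632, 339, 1114]) open_box_2();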